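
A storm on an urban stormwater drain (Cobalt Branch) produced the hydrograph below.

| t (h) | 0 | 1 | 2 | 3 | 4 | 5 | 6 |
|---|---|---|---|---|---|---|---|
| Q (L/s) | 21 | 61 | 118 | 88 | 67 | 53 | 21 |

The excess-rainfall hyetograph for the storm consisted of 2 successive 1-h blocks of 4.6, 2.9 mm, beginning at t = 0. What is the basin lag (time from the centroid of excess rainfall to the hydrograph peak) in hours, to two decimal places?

Centroid of excess rainfall: t_c = Σ P_i·t̄_i / ΣP_i = 0.8867 h (block centres at 0.5, 1.5 h).
Hydrograph peak occurs at t = 2 h, so basin lag t_L = 2 − 0.8867 = 1.11 h.

t_L ≈ 1.11 h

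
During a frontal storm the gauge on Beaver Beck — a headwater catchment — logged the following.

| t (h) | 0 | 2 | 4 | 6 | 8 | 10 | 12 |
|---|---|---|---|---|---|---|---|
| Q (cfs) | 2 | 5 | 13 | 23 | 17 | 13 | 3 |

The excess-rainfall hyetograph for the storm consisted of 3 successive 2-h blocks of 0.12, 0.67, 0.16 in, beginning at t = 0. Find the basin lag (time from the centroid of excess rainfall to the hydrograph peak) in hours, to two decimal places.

Centroid of excess rainfall: t_c = Σ P_i·t̄_i / ΣP_i = 3.0842 h (block centres at 1, 3, 5 h).
Hydrograph peak occurs at t = 6 h, so basin lag t_L = 6 − 3.0842 = 2.92 h.

t_L ≈ 2.92 h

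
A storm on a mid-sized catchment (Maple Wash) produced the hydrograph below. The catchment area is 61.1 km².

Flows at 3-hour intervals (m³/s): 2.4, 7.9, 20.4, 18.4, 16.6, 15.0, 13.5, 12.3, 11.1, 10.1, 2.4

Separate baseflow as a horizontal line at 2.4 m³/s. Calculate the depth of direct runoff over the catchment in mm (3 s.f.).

Direct runoff: 0.0, 5.5, 18.0, 16.0, 14.2, 12.6, 11.1, 9.9, 8.7, 7.7, 0.0 m³/s; ΣQ_DR = 103.7 m³/s.
V = ΣQ_DR · Δt = 103.7 × 10800 s = 1.120 × 10^6 m³.
Over A = 61.1 km², depth = V / A = 18.3 mm.

d ≈ 18.3 mm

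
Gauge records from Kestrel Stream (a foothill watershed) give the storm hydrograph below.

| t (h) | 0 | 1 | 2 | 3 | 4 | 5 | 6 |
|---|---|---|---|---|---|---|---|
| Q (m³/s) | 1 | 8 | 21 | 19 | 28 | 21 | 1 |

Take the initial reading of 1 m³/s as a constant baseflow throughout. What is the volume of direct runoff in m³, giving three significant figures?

V ≈ 3.31 × 10^5 m³

Direct-runoff ordinates (Q − Q_b): 0.0, 7.0, 20.0, 18.0, 27.0, 20.0, 0.0 m³/s.
ΣQ_DR = 92.00 m³/s.
With Δt = 1 h = 3600 s, V = ΣQ_DR · Δt = 92.00 × 3600 = 3.31 × 10^5 m³.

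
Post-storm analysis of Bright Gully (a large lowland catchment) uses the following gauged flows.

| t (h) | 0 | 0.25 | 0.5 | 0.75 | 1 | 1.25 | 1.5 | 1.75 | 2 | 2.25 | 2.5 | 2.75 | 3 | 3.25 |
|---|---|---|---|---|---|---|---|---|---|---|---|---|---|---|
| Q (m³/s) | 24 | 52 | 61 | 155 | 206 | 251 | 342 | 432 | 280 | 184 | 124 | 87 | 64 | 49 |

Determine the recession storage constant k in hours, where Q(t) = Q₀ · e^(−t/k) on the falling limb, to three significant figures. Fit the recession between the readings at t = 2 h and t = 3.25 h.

On the falling limb, Q drops from 280 to 49 m³/s between t = 2 h and t = 3.25 h (Δt = 1.25 h).
k = −Δt / ln(Q₂/Q₁) = −1.25 / ln(49/280) = 0.717 h.

k ≈ 0.717 h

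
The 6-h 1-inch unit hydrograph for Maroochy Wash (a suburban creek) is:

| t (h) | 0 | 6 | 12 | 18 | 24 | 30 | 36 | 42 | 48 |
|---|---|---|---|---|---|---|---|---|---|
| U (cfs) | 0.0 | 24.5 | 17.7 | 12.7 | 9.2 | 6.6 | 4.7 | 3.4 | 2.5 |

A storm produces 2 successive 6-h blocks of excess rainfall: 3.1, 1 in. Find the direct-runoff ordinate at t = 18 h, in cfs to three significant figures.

Q ≈ 57.1 cfs

By discrete convolution, Q_j = Σ (P_i / 1 in) · U_{j−i}.
At t = 18 h (j=3): Q = (3.1/1)·12.7 + (1/1)·17.7 = 57.1 cfs.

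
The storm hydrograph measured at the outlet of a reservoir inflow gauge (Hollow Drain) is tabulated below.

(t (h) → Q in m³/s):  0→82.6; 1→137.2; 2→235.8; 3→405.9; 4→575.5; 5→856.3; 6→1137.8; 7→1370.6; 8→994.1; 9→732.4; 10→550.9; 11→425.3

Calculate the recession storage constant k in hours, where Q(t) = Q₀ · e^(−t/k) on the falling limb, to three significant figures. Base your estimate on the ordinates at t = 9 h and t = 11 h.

k ≈ 3.68 h

On the falling limb, Q drops from 732.4 to 425.3 m³/s between t = 9 h and t = 11 h (Δt = 2 h).
k = −Δt / ln(Q₂/Q₁) = −2 / ln(425.3/732.4) = 3.68 h.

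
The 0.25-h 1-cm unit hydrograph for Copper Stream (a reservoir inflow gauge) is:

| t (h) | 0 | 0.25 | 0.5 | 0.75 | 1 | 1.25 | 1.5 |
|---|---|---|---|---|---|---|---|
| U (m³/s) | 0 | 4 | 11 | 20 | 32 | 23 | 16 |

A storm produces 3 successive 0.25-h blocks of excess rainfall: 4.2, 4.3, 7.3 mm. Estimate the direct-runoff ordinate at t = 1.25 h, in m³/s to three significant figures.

Q ≈ 38.0 m³/s

By discrete convolution, Q_j = Σ (P_i / 10 mm) · U_{j−i}.
At t = 1.25 h (j=5): Q = (4.2/10)·23 + (4.3/10)·32 + (7.3/10)·20 = 38.0 m³/s.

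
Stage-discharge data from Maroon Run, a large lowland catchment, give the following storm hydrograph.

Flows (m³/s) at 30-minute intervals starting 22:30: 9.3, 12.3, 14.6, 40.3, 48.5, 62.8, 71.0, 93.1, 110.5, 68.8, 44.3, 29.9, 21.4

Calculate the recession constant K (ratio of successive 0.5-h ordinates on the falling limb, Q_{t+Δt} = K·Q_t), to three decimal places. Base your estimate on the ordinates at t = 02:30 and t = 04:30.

Using the recession-limb readings at t = 02:30 and t = 04:30: Q falls from 110.5 to 21.4 m³/s over 4 intervals.
K = (Q₂/Q₁)^(1/4) = (21.4/110.5)^(1/4) = 0.663.

K ≈ 0.663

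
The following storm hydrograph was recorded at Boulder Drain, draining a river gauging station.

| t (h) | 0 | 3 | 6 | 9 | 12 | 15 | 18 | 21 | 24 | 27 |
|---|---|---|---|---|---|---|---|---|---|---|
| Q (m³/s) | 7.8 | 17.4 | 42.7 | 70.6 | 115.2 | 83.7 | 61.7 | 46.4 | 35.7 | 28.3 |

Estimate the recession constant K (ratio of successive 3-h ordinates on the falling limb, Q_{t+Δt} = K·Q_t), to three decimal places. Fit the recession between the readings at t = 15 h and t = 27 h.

K ≈ 0.763

Using the recession-limb readings at t = 15 h and t = 27 h: Q falls from 83.7 to 28.3 m³/s over 4 intervals.
K = (Q₂/Q₁)^(1/4) = (28.3/83.7)^(1/4) = 0.763.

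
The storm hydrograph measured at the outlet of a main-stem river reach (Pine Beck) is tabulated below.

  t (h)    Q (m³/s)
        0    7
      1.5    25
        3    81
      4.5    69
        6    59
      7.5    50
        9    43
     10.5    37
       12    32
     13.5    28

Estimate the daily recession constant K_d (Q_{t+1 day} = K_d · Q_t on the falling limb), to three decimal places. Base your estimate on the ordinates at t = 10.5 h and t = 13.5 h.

K_d ≈ 0.108

Between t = 10.5 h and t = 13.5 h the flow falls from 37 to 28 m³/s over 2×1.5 h = 3 h.
Per-interval ratio K = (28/37)^(1/2) = 0.8699; K_d = K^(24/1.5) = 0.108.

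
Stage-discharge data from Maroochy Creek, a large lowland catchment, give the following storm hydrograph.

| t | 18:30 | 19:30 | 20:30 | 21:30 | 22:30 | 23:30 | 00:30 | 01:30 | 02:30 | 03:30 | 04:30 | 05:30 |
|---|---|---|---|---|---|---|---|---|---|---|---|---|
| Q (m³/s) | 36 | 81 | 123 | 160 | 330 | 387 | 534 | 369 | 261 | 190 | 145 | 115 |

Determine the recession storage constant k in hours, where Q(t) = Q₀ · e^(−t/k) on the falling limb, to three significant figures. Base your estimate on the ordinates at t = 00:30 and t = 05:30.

On the falling limb, Q drops from 534 to 115 m³/s between t = 00:30 and t = 05:30 (Δt = 5 h).
k = −Δt / ln(Q₂/Q₁) = −5 / ln(115/534) = 3.26 h.

k ≈ 3.26 h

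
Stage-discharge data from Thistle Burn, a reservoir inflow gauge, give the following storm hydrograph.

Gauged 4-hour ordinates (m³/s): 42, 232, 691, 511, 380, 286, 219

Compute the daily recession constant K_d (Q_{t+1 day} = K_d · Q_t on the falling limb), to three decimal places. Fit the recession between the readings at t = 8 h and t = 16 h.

Between t = 8 h and t = 16 h the flow falls from 691 to 380 m³/s over 2×4 h = 8 h.
Per-interval ratio K = (380/691)^(1/2) = 0.7416; K_d = K^(24/4) = 0.166.

K_d ≈ 0.166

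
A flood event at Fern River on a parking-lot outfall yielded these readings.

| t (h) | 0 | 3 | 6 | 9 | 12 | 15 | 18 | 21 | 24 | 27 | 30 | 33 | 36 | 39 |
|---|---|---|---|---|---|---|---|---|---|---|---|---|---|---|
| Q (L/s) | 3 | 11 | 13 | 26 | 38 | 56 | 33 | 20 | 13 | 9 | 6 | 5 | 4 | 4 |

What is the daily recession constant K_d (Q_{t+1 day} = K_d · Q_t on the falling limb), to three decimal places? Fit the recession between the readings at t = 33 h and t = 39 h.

K_d ≈ 0.410

Between t = 33 h and t = 39 h the flow falls from 5 to 4 L/s over 2×3 h = 6 h.
Per-interval ratio K = (4/5)^(1/2) = 0.8944; K_d = K^(24/3) = 0.410.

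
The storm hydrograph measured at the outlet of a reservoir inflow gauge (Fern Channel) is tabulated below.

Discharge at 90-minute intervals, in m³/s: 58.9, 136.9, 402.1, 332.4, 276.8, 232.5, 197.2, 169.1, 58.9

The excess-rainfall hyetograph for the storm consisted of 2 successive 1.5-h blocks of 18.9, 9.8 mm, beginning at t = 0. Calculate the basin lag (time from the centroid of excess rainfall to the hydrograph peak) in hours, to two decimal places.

t_L ≈ 1.74 h

Centroid of excess rainfall: t_c = Σ P_i·t̄_i / ΣP_i = 1.2622 h (block centres at 0.75, 2.25 h).
Hydrograph peak occurs at t = 3 h, so basin lag t_L = 3 − 1.2622 = 1.74 h.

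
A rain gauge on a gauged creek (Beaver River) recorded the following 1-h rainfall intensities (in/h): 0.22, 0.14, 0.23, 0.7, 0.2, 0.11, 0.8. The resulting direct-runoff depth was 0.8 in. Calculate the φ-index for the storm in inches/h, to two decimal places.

Only the 2 blocks with intensity above φ contribute runoff: 0.7, 0.8 in/h.
Σ(I−φ)·Δt = d  ⇒  (0.7+0.8 − 2φ)·1 = 0.8
φ = (1.500 − 0.8/1) / 2 = 0.35 in/h.

φ ≈ 0.35 in/h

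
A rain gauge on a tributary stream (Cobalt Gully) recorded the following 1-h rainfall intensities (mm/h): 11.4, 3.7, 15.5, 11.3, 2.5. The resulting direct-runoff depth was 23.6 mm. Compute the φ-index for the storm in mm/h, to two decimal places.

φ ≈ 4.87 mm/h

Only the 3 blocks with intensity above φ contribute runoff: 11.4, 15.5, 11.3 mm/h.
Σ(I−φ)·Δt = d  ⇒  (11.4+15.5+11.3 − 3φ)·1 = 23.6
φ = (38.20 − 23.6/1) / 3 = 4.87 mm/h.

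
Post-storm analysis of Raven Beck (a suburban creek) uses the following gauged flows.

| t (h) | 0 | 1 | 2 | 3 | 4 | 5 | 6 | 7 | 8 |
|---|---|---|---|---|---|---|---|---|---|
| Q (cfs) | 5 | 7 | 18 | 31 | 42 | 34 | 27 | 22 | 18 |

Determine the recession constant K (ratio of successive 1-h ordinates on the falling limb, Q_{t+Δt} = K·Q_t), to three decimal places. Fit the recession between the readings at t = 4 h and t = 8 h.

K ≈ 0.809

Using the recession-limb readings at t = 4 h and t = 8 h: Q falls from 42 to 18 cfs over 4 intervals.
K = (Q₂/Q₁)^(1/4) = (18/42)^(1/4) = 0.809.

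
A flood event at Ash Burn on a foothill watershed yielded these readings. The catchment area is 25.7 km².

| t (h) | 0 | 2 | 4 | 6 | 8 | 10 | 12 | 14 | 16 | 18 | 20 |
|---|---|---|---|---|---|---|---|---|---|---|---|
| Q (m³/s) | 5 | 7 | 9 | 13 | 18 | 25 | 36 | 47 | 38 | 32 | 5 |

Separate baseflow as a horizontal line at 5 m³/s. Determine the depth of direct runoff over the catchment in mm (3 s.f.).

Direct runoff: 0.0, 2.0, 4.0, 8.0, 13.0, 20.0, 31.0, 42.0, 33.0, 27.0, 0.0 m³/s; ΣQ_DR = 180.0 m³/s.
V = ΣQ_DR · Δt = 180.0 × 7200 s = 1.296 × 10^6 m³.
Over A = 25.7 km², depth = V / A = 50.4 mm.

d ≈ 50.4 mm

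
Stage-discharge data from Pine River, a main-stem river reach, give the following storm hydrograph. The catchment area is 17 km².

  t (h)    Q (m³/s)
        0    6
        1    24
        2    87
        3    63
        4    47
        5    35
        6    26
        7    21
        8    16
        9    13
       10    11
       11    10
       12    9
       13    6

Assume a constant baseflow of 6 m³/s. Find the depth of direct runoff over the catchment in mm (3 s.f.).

Direct runoff: 0.0, 18.0, 81.0, 57.0, 41.0, 29.0, 20.0, 15.0, 10.0, 7.0, 5.0, 4.0, 3.0, 0.0 m³/s; ΣQ_DR = 290.0 m³/s.
V = ΣQ_DR · Δt = 290.0 × 3600 s = 1.044 × 10^6 m³.
Over A = 17 km², depth = V / A = 61.4 mm.

d ≈ 61.4 mm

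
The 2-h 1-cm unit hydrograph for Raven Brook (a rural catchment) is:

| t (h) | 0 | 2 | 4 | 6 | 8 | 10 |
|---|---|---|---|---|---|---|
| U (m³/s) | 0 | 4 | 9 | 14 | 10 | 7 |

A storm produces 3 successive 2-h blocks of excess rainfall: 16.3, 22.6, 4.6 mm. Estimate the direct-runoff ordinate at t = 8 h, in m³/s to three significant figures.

Q ≈ 52.1 m³/s

By discrete convolution, Q_j = Σ (P_i / 10 mm) · U_{j−i}.
At t = 8 h (j=4): Q = (16.3/10)·10 + (22.6/10)·14 + (4.6/10)·9 = 52.1 m³/s.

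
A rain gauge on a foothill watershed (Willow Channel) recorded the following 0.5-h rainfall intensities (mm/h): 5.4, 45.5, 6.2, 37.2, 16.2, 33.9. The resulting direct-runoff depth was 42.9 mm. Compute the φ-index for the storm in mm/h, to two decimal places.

Only the 4 blocks with intensity above φ contribute runoff: 45.5, 37.2, 16.2, 33.9 mm/h.
Σ(I−φ)·Δt = d  ⇒  (45.5+37.2+16.2+33.9 − 4φ)·0.5 = 42.9
φ = (132.8 − 42.9/0.5) / 4 = 11.75 mm/h.

φ ≈ 11.75 mm/h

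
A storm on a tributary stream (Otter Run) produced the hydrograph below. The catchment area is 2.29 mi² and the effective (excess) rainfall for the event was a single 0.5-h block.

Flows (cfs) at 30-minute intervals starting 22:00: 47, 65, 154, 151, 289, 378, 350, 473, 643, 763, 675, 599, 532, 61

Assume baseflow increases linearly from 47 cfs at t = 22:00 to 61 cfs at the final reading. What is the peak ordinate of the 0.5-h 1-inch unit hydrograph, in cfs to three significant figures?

U_p ≈ 472 cfs

Direct runoff: 0.00, 16.92, 104.85, 100.77, 237.69, 325.62, 296.54, 418.46, 587.38, 706.31, 617.23, 540.15, 472.08, 0.00 cfs; ΣQ_DR = 4424 cfs, peak = 706.31 cfs.
Runoff depth d = ΣQ_DR·Δt / A = 4424 × 1800 / (2.29 mi²) = 1.497 in.
The 1-inch UH is the DRH scaled by (1 in)/d, so U_p = 706.31 × 1/1.497 = 472 cfs.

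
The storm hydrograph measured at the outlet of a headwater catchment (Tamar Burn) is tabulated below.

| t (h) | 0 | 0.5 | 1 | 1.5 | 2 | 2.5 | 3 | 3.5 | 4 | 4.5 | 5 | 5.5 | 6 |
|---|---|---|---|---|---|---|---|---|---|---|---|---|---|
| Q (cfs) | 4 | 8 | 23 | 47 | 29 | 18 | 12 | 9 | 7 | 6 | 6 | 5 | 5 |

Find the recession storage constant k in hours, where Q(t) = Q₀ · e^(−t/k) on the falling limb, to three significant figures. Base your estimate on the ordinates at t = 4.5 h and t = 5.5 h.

k ≈ 5.48 h

On the falling limb, Q drops from 6 to 5 cfs between t = 4.5 h and t = 5.5 h (Δt = 1 h).
k = −Δt / ln(Q₂/Q₁) = −1 / ln(5/6) = 5.48 h.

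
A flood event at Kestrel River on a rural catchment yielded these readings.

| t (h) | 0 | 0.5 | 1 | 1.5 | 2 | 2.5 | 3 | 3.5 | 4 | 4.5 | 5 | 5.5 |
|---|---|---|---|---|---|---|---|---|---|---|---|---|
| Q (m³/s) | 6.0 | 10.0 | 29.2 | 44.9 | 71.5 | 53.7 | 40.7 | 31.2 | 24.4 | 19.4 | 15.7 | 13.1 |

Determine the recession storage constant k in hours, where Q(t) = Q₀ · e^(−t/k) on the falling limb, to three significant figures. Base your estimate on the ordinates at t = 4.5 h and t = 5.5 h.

k ≈ 2.55 h

On the falling limb, Q drops from 19.4 to 13.1 m³/s between t = 4.5 h and t = 5.5 h (Δt = 1 h).
k = −Δt / ln(Q₂/Q₁) = −1 / ln(13.1/19.4) = 2.55 h.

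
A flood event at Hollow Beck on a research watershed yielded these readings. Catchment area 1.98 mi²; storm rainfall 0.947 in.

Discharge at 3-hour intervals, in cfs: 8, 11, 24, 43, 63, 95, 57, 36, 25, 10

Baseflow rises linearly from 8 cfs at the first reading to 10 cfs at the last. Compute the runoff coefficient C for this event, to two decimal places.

C ≈ 0.70

ΣQ_DR = 282.0 cfs; V = ΣQ_DR·Δt = 3.046 × 10^6 ft³.
Runoff depth d = V / A = 0.6621 in.
C = d / P = 0.6621 / 0.947 = 0.70.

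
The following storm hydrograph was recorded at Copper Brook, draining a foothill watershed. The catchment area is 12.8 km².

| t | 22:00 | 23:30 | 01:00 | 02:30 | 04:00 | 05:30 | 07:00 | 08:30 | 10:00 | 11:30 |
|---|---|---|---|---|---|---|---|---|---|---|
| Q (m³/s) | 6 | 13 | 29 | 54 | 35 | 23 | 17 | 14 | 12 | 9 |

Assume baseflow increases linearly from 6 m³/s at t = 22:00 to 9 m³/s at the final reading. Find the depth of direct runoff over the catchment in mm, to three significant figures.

Direct runoff: 0.00, 6.67, 22.33, 47.00, 27.67, 15.33, 9.00, 5.67, 3.33, 0.00 m³/s; ΣQ_DR = 137.0 m³/s.
V = ΣQ_DR · Δt = 137.0 × 5400 s = 7.398 × 10^5 m³.
Over A = 12.8 km², depth = V / A = 57.8 mm.

d ≈ 57.8 mm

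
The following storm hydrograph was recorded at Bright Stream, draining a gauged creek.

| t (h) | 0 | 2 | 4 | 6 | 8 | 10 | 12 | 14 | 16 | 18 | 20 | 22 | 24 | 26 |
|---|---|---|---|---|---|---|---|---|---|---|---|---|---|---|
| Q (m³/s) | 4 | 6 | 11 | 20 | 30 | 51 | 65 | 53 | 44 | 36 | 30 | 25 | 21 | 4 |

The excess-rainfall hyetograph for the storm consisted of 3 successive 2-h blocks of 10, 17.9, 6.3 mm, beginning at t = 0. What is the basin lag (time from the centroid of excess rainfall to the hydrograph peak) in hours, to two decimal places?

t_L ≈ 9.22 h

Centroid of excess rainfall: t_c = Σ P_i·t̄_i / ΣP_i = 2.7836 h (block centres at 1, 3, 5 h).
Hydrograph peak occurs at t = 12 h, so basin lag t_L = 12 − 2.7836 = 9.22 h.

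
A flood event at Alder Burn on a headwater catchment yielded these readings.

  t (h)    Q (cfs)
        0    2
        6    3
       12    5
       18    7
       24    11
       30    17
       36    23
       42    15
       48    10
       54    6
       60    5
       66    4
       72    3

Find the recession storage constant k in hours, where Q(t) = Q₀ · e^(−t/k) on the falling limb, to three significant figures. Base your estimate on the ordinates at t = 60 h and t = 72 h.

On the falling limb, Q drops from 5 to 3 cfs between t = 60 h and t = 72 h (Δt = 12 h).
k = −Δt / ln(Q₂/Q₁) = −12 / ln(3/5) = 23.5 h.

k ≈ 23.5 h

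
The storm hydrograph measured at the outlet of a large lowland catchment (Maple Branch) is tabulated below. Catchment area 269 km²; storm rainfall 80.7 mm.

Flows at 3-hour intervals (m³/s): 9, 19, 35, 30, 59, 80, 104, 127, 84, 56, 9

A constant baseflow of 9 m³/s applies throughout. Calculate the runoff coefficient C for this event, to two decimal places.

ΣQ_DR = 513.0 m³/s; V = ΣQ_DR·Δt = 5.540 × 10^6 m³.
Runoff depth d = V / A = 20.60 mm.
C = d / P = 20.60 / 80.7 = 0.26.

C ≈ 0.26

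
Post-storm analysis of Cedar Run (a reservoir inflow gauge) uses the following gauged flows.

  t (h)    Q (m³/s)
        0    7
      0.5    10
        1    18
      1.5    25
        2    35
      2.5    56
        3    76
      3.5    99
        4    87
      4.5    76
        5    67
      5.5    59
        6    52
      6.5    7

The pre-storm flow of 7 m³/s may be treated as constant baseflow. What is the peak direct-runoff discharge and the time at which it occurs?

Q_p = 92.0 m³/s at t = 3.5 h

Subtracting baseflow gives direct-runoff ordinates: 0.0, 3.0, 11.0, 18.0, 28.0, 49.0, 69.0, 92.0, 80.0, 69.0, 60.0, 52.0, 45.0, 0.0 m³/s.
The maximum is 92.0 m³/s, occurring at the reading for t = 3.5 h.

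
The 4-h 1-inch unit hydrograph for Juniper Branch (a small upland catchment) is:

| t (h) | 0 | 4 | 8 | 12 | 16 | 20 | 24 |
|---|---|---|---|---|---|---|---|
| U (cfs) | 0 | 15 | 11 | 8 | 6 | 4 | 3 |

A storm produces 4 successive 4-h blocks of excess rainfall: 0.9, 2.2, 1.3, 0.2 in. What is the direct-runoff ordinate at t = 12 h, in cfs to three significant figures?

By discrete convolution, Q_j = Σ (P_i / 1 in) · U_{j−i}.
At t = 12 h (j=3): Q = (0.9/1)·8 + (2.2/1)·11 + (1.3/1)·15 + (0.2/1)·0 = 50.9 cfs.

Q ≈ 50.9 cfs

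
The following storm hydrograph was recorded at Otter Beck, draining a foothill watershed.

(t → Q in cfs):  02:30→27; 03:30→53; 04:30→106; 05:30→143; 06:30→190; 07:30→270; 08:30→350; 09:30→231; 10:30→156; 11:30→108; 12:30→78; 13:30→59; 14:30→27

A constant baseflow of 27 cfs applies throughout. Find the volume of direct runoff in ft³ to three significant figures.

V ≈ 5.21 × 10^6 ft³

Direct-runoff ordinates (Q − Q_b): 0.0, 26.0, 79.0, 116.0, 163.0, 243.0, 323.0, 204.0, 129.0, 81.0, 51.0, 32.0, 0.0 cfs.
ΣQ_DR = 1447 cfs.
With Δt = 1 h = 3600 s, V = ΣQ_DR · Δt = 1447 × 3600 = 5.21 × 10^6 ft³.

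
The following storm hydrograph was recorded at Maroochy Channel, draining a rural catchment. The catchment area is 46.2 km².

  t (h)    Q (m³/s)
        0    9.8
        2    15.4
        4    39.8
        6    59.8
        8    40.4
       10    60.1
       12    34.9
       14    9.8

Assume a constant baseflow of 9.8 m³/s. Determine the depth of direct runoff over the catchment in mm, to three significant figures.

Direct runoff: 0.0, 5.6, 30.0, 50.0, 30.6, 50.3, 25.1, 0.0 m³/s; ΣQ_DR = 191.6 m³/s.
V = ΣQ_DR · Δt = 191.6 × 7200 s = 1.380 × 10^6 m³.
Over A = 46.2 km², depth = V / A = 29.9 mm.

d ≈ 29.9 mm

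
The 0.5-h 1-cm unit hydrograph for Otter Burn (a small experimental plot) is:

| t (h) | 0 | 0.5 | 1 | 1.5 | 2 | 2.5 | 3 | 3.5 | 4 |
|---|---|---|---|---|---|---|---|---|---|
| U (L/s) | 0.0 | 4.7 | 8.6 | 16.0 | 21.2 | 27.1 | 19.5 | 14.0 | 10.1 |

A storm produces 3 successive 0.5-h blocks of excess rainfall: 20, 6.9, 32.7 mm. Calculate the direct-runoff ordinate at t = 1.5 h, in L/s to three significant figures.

Q ≈ 53.3 L/s

By discrete convolution, Q_j = Σ (P_i / 10 mm) · U_{j−i}.
At t = 1.5 h (j=3): Q = (20/10)·16.0 + (6.9/10)·8.6 + (32.7/10)·4.7 = 53.3 L/s.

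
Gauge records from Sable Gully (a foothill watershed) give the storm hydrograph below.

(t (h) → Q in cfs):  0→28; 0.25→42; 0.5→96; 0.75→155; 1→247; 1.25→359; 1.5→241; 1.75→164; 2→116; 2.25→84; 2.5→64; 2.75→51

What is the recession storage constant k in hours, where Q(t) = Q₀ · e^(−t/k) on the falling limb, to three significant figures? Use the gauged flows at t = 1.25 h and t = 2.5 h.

On the falling limb, Q drops from 359 to 64 cfs between t = 1.25 h and t = 2.5 h (Δt = 1.25 h).
k = −Δt / ln(Q₂/Q₁) = −1.25 / ln(64/359) = 0.725 h.

k ≈ 0.725 h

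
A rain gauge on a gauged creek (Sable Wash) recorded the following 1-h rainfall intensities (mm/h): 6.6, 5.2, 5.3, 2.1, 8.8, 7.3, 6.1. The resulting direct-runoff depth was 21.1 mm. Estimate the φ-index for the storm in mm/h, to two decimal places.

φ ≈ 3.03 mm/h

Only the 6 blocks with intensity above φ contribute runoff: 6.6, 5.2, 5.3, 8.8, 7.3, 6.1 mm/h.
Σ(I−φ)·Δt = d  ⇒  (6.6+5.2+5.3+8.8+7.3+6.1 − 6φ)·1 = 21.1
φ = (39.30 − 21.1/1) / 6 = 3.03 mm/h.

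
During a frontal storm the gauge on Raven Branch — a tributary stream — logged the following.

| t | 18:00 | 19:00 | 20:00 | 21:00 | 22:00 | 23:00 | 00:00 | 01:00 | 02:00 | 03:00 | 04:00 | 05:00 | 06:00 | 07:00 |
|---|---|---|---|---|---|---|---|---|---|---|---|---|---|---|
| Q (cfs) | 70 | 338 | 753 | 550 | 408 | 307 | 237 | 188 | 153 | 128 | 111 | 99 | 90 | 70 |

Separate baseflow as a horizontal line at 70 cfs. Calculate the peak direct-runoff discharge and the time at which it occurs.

Q_p = 683.0 cfs at t = 20:00

Subtracting baseflow gives direct-runoff ordinates: 0.0, 268.0, 683.0, 480.0, 338.0, 237.0, 167.0, 118.0, 83.0, 58.0, 41.0, 29.0, 20.0, 0.0 cfs.
The maximum is 683.0 cfs, occurring at the reading for t = 20:00.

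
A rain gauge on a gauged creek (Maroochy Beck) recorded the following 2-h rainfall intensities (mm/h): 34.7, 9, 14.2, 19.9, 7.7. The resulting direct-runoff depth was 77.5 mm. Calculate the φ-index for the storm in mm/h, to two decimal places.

φ ≈ 10.02 mm/h

Only the 3 blocks with intensity above φ contribute runoff: 34.7, 14.2, 19.9 mm/h.
Σ(I−φ)·Δt = d  ⇒  (34.7+14.2+19.9 − 3φ)·2 = 77.5
φ = (68.80 − 77.5/2) / 3 = 10.02 mm/h.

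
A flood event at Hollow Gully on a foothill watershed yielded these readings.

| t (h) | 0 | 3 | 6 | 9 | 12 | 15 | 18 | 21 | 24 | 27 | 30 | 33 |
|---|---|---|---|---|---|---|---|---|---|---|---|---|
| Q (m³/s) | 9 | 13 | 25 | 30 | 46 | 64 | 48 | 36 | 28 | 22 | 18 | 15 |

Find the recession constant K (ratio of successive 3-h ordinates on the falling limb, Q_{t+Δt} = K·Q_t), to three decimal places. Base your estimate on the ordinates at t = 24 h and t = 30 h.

Using the recession-limb readings at t = 24 h and t = 30 h: Q falls from 28 to 18 m³/s over 2 intervals.
K = (Q₂/Q₁)^(1/2) = (18/28)^(1/2) = 0.802.

K ≈ 0.802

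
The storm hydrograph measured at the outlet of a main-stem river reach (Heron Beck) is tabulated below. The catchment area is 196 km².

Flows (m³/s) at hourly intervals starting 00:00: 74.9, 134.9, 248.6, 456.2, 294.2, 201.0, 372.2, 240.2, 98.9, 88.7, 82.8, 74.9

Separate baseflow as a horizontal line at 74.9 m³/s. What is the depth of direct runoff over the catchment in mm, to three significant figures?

Direct runoff: 0.0, 60.0, 173.7, 381.3, 219.3, 126.1, 297.3, 165.3, 24.0, 13.8, 7.9, 0.0 m³/s; ΣQ_DR = 1469 m³/s.
V = ΣQ_DR · Δt = 1469 × 3600 s = 5.287 × 10^6 m³.
Over A = 196 km², depth = V / A = 27.0 mm.

d ≈ 27.0 mm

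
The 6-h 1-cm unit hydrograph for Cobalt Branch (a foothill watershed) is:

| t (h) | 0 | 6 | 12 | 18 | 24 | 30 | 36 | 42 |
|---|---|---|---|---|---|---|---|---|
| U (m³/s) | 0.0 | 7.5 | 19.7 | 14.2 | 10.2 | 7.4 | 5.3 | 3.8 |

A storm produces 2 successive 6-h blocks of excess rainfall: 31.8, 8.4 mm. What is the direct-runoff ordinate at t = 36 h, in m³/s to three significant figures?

Q ≈ 23.1 m³/s

By discrete convolution, Q_j = Σ (P_i / 10 mm) · U_{j−i}.
At t = 36 h (j=6): Q = (31.8/10)·5.3 + (8.4/10)·7.4 = 23.1 m³/s.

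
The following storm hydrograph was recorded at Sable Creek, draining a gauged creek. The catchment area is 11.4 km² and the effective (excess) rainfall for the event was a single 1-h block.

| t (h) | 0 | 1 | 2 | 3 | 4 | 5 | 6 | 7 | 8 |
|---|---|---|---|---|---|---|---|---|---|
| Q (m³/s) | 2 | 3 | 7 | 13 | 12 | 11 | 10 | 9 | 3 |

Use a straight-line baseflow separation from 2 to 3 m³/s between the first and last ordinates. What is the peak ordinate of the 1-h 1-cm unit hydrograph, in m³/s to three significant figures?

U_p ≈ 7.08 m³/s

Direct runoff: 0.00, 0.88, 4.75, 10.62, 9.50, 8.38, 7.25, 6.12, 0.00 m³/s; ΣQ_DR = 47.50 m³/s, peak = 10.62 m³/s.
Runoff depth d = ΣQ_DR·Δt / A = 47.50 × 3600 / (11.4 km²) = 15.00 mm.
The 1-cm UH is the DRH scaled by (10 mm)/d, so U_p = 10.62 × 10/15.00 = 7.08 m³/s.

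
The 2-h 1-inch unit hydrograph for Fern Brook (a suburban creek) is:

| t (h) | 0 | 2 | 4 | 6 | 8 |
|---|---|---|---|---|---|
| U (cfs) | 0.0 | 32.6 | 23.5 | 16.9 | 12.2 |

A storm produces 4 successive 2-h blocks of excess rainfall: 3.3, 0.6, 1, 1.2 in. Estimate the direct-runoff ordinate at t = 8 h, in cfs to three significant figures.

By discrete convolution, Q_j = Σ (P_i / 1 in) · U_{j−i}.
At t = 8 h (j=4): Q = (3.3/1)·12.2 + (0.6/1)·16.9 + (1/1)·23.5 + (1.2/1)·32.6 = 113 cfs.

Q ≈ 113 cfs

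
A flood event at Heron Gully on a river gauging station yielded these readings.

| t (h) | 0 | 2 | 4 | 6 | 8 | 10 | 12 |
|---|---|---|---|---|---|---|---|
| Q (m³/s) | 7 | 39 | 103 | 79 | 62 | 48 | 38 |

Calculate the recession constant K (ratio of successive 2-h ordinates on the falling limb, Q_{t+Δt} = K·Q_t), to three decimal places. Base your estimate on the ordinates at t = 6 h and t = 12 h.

K ≈ 0.784

Using the recession-limb readings at t = 6 h and t = 12 h: Q falls from 79 to 38 m³/s over 3 intervals.
K = (Q₂/Q₁)^(1/3) = (38/79)^(1/3) = 0.784.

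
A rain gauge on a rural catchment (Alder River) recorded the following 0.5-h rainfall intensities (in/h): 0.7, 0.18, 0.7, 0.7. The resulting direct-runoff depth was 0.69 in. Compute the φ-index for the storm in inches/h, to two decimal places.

Only the 3 blocks with intensity above φ contribute runoff: 0.7, 0.7, 0.7 in/h.
Σ(I−φ)·Δt = d  ⇒  (0.7+0.7+0.7 − 3φ)·0.5 = 0.69
φ = (2.100 − 0.69/0.5) / 3 = 0.24 in/h.

φ ≈ 0.24 in/h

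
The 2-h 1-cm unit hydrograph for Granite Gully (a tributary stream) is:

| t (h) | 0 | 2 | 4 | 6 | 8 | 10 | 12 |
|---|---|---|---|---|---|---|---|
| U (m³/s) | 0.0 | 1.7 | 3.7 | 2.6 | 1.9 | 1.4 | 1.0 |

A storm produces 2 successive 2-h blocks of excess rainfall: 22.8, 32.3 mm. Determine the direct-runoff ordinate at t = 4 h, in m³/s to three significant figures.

Q ≈ 13.9 m³/s

By discrete convolution, Q_j = Σ (P_i / 10 mm) · U_{j−i}.
At t = 4 h (j=2): Q = (22.8/10)·3.7 + (32.3/10)·1.7 = 13.9 m³/s.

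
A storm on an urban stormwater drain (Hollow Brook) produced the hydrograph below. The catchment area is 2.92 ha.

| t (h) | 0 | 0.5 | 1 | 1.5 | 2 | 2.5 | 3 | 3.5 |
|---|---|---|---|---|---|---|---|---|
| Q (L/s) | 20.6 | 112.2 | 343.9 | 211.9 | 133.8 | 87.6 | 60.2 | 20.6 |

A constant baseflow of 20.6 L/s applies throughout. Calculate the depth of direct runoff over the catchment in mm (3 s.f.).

d ≈ 50.9 mm

Direct runoff: 0.0, 91.6, 323.3, 191.3, 113.2, 67.0, 39.6, 0.0 L/s; ΣQ_DR = 826.0 L/s.
V = ΣQ_DR · Δt = 826.0 × 1800 s = 1.487 × 10^6 L.
Over A = 2.92 ha, depth = V / A = 50.9 mm.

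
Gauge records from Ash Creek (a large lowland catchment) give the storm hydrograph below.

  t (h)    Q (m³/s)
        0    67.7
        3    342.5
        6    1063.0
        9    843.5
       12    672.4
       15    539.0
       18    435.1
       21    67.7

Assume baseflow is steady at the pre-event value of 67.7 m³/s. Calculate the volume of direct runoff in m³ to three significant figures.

V ≈ 3.77 × 10^7 m³

Direct-runoff ordinates (Q − Q_b): 0.0, 274.8, 995.3, 775.8, 604.7, 471.3, 367.4, 0.0 m³/s.
ΣQ_DR = 3489 m³/s.
With Δt = 3 h = 10800 s, V = ΣQ_DR · Δt = 3489 × 10800 = 3.77 × 10^7 m³.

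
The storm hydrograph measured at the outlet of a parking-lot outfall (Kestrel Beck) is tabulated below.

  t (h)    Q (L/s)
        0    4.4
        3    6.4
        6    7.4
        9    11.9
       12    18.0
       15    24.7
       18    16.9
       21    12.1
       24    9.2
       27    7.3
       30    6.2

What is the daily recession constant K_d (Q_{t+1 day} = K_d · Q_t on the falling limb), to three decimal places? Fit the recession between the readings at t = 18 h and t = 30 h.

K_d ≈ 0.135

Between t = 18 h and t = 30 h the flow falls from 16.9 to 6.2 L/s over 4×3 h = 12 h.
Per-interval ratio K = (6.2/16.9)^(1/4) = 0.7783; K_d = K^(24/3) = 0.135.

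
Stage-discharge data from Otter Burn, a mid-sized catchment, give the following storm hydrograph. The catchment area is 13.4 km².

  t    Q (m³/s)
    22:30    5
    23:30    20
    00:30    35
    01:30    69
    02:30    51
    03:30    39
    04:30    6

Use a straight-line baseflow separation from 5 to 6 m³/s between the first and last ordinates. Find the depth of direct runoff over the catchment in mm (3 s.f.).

Direct runoff: 0.00, 14.83, 29.67, 63.50, 45.33, 33.17, 0.00 m³/s; ΣQ_DR = 186.5 m³/s.
V = ΣQ_DR · Δt = 186.5 × 3600 s = 6.714 × 10^5 m³.
Over A = 13.4 km², depth = V / A = 50.1 mm.

d ≈ 50.1 mm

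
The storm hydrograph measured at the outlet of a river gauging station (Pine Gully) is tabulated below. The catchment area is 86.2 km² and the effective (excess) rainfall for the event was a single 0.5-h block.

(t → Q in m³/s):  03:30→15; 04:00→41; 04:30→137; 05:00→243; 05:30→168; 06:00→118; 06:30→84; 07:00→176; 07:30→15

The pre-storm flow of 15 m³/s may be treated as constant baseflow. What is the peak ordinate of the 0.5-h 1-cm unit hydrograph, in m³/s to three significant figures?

U_p ≈ 127 m³/s

Direct runoff: 0.0, 26.0, 122.0, 228.0, 153.0, 103.0, 69.0, 161.0, 0.0 m³/s; ΣQ_DR = 862.0 m³/s, peak = 228.0 m³/s.
Runoff depth d = ΣQ_DR·Δt / A = 862.0 × 1800 / (86.2 km²) = 18.00 mm.
The 1-cm UH is the DRH scaled by (10 mm)/d, so U_p = 228.0 × 10/18.00 = 127 m³/s.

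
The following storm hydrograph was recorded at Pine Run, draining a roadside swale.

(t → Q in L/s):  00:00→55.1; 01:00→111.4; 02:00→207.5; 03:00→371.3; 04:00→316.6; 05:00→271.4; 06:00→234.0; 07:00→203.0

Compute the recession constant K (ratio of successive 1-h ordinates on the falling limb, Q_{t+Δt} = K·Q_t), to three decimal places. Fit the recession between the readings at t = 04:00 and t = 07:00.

K ≈ 0.862

Using the recession-limb readings at t = 04:00 and t = 07:00: Q falls from 316.6 to 203.0 L/s over 3 intervals.
K = (Q₂/Q₁)^(1/3) = (203.0/316.6)^(1/3) = 0.862.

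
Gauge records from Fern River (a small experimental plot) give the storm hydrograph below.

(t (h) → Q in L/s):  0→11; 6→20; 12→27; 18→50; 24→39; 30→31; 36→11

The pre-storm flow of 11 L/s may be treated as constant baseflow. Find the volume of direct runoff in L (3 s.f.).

Direct-runoff ordinates (Q − Q_b): 0.0, 9.0, 16.0, 39.0, 28.0, 20.0, 0.0 L/s.
ΣQ_DR = 112.0 L/s.
With Δt = 6 h = 21600 s, V = ΣQ_DR · Δt = 112.0 × 21600 = 2.42 × 10^6 L.

V ≈ 2.42 × 10^6 L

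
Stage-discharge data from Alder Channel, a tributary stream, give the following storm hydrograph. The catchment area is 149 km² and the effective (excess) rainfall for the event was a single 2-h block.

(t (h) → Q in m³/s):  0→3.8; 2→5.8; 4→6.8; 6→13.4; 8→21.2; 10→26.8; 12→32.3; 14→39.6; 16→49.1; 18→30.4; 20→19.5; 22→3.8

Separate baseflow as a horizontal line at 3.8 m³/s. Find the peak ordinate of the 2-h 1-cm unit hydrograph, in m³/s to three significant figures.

U_p ≈ 45.3 m³/s

Direct runoff: 0.0, 2.0, 3.0, 9.6, 17.4, 23.0, 28.5, 35.8, 45.3, 26.6, 15.7, 0.0 m³/s; ΣQ_DR = 206.9 m³/s, peak = 45.3 m³/s.
Runoff depth d = ΣQ_DR·Δt / A = 206.9 × 7200 / (149 km²) = 9.998 mm.
The 1-cm UH is the DRH scaled by (10 mm)/d, so U_p = 45.3 × 10/9.998 = 45.3 m³/s.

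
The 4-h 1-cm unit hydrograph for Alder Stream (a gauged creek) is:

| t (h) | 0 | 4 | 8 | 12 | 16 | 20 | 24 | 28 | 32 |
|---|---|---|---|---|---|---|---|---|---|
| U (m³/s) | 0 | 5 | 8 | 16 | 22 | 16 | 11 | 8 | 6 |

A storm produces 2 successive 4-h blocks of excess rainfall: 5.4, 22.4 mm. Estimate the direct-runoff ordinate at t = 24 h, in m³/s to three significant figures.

By discrete convolution, Q_j = Σ (P_i / 10 mm) · U_{j−i}.
At t = 24 h (j=6): Q = (5.4/10)·11 + (22.4/10)·16 = 41.8 m³/s.

Q ≈ 41.8 m³/s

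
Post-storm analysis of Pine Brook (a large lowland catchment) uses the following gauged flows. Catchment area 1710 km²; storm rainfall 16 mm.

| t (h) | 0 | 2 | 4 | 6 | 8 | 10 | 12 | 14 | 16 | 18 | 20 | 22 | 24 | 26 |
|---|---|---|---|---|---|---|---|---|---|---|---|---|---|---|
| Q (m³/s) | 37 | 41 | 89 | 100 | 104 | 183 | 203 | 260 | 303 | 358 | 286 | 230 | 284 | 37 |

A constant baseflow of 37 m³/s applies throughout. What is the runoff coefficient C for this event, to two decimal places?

ΣQ_DR = 1997 m³/s; V = ΣQ_DR·Δt = 1.438 × 10^7 m³.
Runoff depth d = V / A = 8.408 mm.
C = d / P = 8.408 / 16 = 0.53.

C ≈ 0.53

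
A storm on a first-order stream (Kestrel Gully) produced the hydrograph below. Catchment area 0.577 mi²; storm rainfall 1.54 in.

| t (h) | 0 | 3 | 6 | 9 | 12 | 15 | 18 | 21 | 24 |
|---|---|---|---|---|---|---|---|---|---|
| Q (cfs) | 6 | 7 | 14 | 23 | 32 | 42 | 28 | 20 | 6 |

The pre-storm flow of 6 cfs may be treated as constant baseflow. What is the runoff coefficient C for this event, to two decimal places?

ΣQ_DR = 124.0 cfs; V = ΣQ_DR·Δt = 1.339 × 10^6 ft³.
Runoff depth d = V / A = 0.9990 in.
C = d / P = 0.9990 / 1.54 = 0.65.

C ≈ 0.65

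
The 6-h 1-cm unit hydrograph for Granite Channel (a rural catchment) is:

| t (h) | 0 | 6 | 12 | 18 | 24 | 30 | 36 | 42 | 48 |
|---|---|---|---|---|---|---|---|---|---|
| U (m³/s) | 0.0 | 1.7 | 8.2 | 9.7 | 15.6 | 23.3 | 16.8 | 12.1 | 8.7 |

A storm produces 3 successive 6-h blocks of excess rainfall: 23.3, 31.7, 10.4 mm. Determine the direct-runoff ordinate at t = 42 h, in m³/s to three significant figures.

By discrete convolution, Q_j = Σ (P_i / 10 mm) · U_{j−i}.
At t = 42 h (j=7): Q = (23.3/10)·12.1 + (31.7/10)·16.8 + (10.4/10)·23.3 = 106 m³/s.

Q ≈ 106 m³/s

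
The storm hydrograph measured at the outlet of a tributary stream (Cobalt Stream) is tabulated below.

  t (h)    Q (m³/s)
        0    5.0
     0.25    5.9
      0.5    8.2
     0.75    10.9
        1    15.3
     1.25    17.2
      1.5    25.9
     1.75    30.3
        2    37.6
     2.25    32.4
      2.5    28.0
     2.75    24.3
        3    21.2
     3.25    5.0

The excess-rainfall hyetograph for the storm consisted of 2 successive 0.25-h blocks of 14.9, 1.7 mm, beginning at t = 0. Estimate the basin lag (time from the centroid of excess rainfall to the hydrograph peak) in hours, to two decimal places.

Centroid of excess rainfall: t_c = Σ P_i·t̄_i / ΣP_i = 0.1506 h (block centres at 0.125, 0.375 h).
Hydrograph peak occurs at t = 2 h, so basin lag t_L = 2 − 0.1506 = 1.85 h.

t_L ≈ 1.85 h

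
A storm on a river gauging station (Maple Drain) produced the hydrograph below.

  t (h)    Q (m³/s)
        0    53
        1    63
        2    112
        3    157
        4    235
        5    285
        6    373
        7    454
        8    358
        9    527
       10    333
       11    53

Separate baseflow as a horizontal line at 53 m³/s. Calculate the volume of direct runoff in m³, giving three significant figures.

Direct-runoff ordinates (Q − Q_b): 0.0, 10.0, 59.0, 104.0, 182.0, 232.0, 320.0, 401.0, 305.0, 474.0, 280.0, 0.0 m³/s.
ΣQ_DR = 2367 m³/s.
With Δt = 1 h = 3600 s, V = ΣQ_DR · Δt = 2367 × 3600 = 8.52 × 10^6 m³.

V ≈ 8.52 × 10^6 m³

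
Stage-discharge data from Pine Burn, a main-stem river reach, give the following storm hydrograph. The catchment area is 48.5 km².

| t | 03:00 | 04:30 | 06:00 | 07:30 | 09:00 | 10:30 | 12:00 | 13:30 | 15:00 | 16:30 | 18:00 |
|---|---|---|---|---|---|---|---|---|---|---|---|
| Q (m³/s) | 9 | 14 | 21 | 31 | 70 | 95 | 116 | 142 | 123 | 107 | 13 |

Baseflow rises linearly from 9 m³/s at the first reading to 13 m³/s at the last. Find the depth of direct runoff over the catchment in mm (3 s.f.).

Direct runoff: 0.00, 4.60, 11.20, 20.80, 59.40, 84.00, 104.60, 130.20, 110.80, 94.40, 0.00 m³/s; ΣQ_DR = 620.0 m³/s.
V = ΣQ_DR · Δt = 620.0 × 5400 s = 3.348 × 10^6 m³.
Over A = 48.5 km², depth = V / A = 69.0 mm.

d ≈ 69.0 mm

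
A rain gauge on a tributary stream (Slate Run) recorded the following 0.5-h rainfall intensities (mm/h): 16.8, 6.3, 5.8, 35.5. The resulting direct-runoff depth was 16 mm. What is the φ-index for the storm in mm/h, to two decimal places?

Only the 2 blocks with intensity above φ contribute runoff: 16.8, 35.5 mm/h.
Σ(I−φ)·Δt = d  ⇒  (16.8+35.5 − 2φ)·0.5 = 16
φ = (52.30 − 16/0.5) / 2 = 10.15 mm/h.

φ ≈ 10.15 mm/h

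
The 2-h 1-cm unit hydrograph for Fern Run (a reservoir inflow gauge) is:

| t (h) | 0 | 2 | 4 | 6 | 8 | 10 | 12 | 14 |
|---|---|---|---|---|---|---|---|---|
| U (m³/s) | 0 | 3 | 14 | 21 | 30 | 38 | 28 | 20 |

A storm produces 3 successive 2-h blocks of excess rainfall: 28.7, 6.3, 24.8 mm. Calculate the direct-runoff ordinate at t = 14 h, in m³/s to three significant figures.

Q ≈ 169 m³/s

By discrete convolution, Q_j = Σ (P_i / 10 mm) · U_{j−i}.
At t = 14 h (j=7): Q = (28.7/10)·20 + (6.3/10)·28 + (24.8/10)·38 = 169 m³/s.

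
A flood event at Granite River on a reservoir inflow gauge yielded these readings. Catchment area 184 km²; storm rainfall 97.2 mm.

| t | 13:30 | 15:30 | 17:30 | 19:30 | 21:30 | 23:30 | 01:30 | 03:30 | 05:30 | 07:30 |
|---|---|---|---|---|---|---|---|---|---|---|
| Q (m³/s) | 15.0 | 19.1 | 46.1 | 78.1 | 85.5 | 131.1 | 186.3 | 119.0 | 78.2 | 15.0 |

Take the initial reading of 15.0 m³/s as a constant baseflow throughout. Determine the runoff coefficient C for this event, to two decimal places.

ΣQ_DR = 623.4 m³/s; V = ΣQ_DR·Δt = 4.488 × 10^6 m³.
Runoff depth d = V / A = 24.39 mm.
C = d / P = 24.39 / 97.2 = 0.25.

C ≈ 0.25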